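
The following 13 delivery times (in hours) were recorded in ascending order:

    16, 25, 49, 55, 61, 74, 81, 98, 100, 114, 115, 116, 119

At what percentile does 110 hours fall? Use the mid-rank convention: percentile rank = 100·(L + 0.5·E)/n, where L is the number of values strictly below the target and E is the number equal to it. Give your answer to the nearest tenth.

Count below 110: L = 9; count equal: E = 0; n = 13.
Percentile rank = 100·(9 + 0.5·0)/13 = 100·9/13 = 69.23.

69.2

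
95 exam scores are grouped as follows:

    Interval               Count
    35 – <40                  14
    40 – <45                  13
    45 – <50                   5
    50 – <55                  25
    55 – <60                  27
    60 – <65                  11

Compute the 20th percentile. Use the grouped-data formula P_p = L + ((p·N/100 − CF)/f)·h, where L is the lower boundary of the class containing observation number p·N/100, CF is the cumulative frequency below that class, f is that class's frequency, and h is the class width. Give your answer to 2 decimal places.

41.92

N = 95; target position k = 20/100 · 95 = 19.
Cumulative frequencies: 14, 27, 32, 57, 84, 95.
Observation 19 falls in the class 40 – <45.
L = 40, CF = 14, f = 13, h = 5.
P20 = 40 + ((19 − 14)/13)·5 = 40 + 1.92308 = 41.9231.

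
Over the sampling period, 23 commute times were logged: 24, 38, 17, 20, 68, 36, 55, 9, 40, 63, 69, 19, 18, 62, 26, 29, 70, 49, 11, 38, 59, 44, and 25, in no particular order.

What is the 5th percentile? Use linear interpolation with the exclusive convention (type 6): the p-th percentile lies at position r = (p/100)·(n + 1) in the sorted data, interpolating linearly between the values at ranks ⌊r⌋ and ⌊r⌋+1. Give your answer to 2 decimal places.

9.40

Sorted: 9, 11, 17, 18, 19, 20, 24, 25, 26, 29, 36, 38, 38, 40, 44, 49, 55, 59, 62, 63, 68, 69, 70.
n = 23.
r = (5/100)·(23 + 1) = 1.2.
Rank 1 is 9 and rank 2 is 11.
Interpolate: 9 + 0.2·(11 − 9) = 9 + 0.2·2 = 9.4.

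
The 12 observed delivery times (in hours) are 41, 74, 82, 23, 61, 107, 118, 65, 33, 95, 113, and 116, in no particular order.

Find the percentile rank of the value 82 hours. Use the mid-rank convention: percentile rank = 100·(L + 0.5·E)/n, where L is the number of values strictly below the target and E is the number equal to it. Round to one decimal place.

54.2

Sorted: 23, 33, 41, 61, 65, 74, 82, 95, 107, 113, 116, 118.
Count below 82: L = 6; count equal: E = 1; n = 12.
Percentile rank = 100·(6 + 0.5·1)/12 = 100·6.5/12 = 54.17.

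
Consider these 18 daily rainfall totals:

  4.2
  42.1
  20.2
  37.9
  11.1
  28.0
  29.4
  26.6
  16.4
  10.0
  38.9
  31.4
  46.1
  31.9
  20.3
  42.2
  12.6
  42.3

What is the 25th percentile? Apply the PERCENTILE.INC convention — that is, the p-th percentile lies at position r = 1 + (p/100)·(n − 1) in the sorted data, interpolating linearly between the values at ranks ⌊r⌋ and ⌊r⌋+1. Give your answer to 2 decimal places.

Sorted: 4.2, 10.0, 11.1, 12.6, 16.4, 20.2, 20.3, 26.6, 28.0, 29.4, 31.4, 31.9, 37.9, 38.9, 42.1, 42.2, 42.3, 46.1.
n = 18.
r = 1 + (25/100)·(18 − 1) = 1 + 4.25 = 5.25.
Rank 5 is 16.4 and rank 6 is 20.2.
Interpolate: 16.4 + 0.25·(20.2 − 16.4) = 16.4 + 0.25·3.8 = 17.35.

17.35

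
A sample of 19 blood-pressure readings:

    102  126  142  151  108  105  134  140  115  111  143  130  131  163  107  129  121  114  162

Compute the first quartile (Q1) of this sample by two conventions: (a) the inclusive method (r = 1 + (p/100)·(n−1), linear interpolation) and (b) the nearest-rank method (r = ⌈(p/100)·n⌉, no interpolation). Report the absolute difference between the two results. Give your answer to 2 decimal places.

Sorted: 102, 105, 107, 108, 111, 114, 115, 121, 126, 129, 130, 131, 134, 140, 142, 143, 151, 162, 163.
n = 19.
(a) r = 5.5; between ranks 5 (111) and 6 (114): 112.5.
(b) the nearest-rank method: rank 5 → 111.
|112.5 − 111| = 1.5.

1.50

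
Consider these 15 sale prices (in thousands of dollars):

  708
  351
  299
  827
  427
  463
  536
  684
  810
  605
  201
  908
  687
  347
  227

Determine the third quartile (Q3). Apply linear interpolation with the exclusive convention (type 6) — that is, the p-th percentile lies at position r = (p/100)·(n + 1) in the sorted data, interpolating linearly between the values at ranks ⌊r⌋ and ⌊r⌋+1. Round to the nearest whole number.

Sorted: 201, 227, 299, 347, 351, 427, 463, 536, 605, 684, 687, 708, 810, 827, 908.
n = 15.
r = (75/100)·(15 + 1) = 12.
r is an integer, so P75 is the value at rank 12: 708.

708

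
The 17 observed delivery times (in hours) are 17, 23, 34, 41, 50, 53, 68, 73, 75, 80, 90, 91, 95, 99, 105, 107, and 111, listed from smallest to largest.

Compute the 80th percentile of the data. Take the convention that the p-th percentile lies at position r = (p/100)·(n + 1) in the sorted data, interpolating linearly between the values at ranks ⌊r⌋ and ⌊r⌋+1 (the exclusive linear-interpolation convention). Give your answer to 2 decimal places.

101.40

n = 17.
r = (80/100)·(17 + 1) = 14.4.
Rank 14 is 99 and rank 15 is 105.
Interpolate: 99 + 0.4·(105 − 99) = 99 + 0.4·6 = 101.4.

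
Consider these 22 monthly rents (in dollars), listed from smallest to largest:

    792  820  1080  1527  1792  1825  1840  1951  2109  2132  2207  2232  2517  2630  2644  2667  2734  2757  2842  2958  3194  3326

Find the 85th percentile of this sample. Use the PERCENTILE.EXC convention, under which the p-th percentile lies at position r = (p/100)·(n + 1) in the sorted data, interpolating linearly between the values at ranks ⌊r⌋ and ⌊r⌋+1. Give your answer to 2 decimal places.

n = 22.
r = (85/100)·(22 + 1) = 19.55.
Rank 19 is 2842 and rank 20 is 2958.
Interpolate: 2842 + 0.55·(2958 − 2842) = 2842 + 0.55·116 = 2905.8.

2905.80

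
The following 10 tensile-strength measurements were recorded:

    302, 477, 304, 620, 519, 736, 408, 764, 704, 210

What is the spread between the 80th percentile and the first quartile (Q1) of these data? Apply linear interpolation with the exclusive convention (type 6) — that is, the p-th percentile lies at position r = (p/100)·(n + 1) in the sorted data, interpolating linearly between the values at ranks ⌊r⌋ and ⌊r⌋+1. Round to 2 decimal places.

426.10

Sorted: 210, 302, 304, 408, 477, 519, 620, 704, 736, 764.
n = 10.
P25: r = 2.75; ranks 2–3 are 302, 304; interpolating gives 303.5.
P80: r = 8.8; ranks 8–9 are 704, 736; interpolating gives 729.6.
Difference: 729.6 − 303.5 = 426.1.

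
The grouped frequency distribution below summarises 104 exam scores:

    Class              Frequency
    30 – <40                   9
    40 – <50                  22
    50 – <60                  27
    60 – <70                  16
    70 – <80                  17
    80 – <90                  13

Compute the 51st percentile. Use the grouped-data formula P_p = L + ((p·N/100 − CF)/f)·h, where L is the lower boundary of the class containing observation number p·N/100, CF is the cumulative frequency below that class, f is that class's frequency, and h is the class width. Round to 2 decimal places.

58.16

N = 104; target position k = 51/100 · 104 = 53.04.
Cumulative frequencies: 9, 31, 58, 74, 91, 104.
Observation 53.04 falls in the class 50 – <60.
L = 50, CF = 31, f = 27, h = 10.
P51 = 50 + ((53.04 − 31)/27)·10 = 50 + 8.16296 = 58.163.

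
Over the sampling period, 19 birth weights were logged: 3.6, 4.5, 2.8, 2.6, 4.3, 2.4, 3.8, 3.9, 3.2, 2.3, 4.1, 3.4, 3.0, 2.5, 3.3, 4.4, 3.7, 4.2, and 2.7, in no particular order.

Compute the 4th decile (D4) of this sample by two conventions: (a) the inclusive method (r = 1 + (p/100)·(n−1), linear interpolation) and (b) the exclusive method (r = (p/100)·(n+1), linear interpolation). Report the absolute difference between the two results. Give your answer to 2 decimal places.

0.02

Sorted: 2.3, 2.4, 2.5, 2.6, 2.7, 2.8, 3.0, 3.2, 3.3, 3.4, 3.6, 3.7, 3.8, 3.9, 4.1, 4.2, 4.3, 4.4, 4.5.
n = 19.
(a) r = 8.2; between ranks 8 (3.2) and 9 (3.3): 3.22.
(b) r = 8 → value at rank 8 = 3.2.
|3.22 − 3.2| = 0.02.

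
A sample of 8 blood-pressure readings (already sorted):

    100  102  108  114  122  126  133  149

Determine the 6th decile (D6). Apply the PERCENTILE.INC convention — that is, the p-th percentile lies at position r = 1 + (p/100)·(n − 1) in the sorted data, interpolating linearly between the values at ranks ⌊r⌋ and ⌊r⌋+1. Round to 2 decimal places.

122.80

n = 8.
r = 1 + (60/100)·(8 − 1) = 1 + 4.2 = 5.2.
Rank 5 is 122 and rank 6 is 126.
Interpolate: 122 + 0.2·(126 − 122) = 122 + 0.2·4 = 122.8.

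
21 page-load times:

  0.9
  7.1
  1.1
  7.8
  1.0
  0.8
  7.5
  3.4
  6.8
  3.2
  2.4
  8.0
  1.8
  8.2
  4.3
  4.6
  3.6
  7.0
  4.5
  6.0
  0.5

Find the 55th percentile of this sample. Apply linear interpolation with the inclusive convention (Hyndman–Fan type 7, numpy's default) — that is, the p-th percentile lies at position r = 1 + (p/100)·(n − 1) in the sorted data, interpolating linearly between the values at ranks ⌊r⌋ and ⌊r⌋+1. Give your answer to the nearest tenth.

4.5

Sorted: 0.5, 0.8, 0.9, 1.0, 1.1, 1.8, 2.4, 3.2, 3.4, 3.6, 4.3, 4.5, 4.6, 6.0, 6.8, 7.0, 7.1, 7.5, 7.8, 8.0, 8.2.
n = 21.
r = 1 + (55/100)·(21 − 1) = 1 + 11 = 12.
r is an integer, so P55 is the value at rank 12: 4.5.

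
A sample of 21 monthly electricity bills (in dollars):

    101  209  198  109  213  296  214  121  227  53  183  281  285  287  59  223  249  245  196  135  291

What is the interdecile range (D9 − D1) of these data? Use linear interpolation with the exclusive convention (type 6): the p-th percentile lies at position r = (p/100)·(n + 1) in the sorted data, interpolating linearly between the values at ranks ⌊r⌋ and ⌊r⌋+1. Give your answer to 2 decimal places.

Sorted: 53, 59, 101, 109, 121, 135, 183, 196, 198, 209, 213, 214, 223, 227, 245, 249, 281, 285, 287, 291, 296.
n = 21.
P10: r = 2.2; ranks 2–3 are 59, 101; interpolating gives 67.4.
P90: r = 19.8; ranks 19–20 are 287, 291; interpolating gives 290.2.
Difference: 290.2 − 67.4 = 222.8.

222.80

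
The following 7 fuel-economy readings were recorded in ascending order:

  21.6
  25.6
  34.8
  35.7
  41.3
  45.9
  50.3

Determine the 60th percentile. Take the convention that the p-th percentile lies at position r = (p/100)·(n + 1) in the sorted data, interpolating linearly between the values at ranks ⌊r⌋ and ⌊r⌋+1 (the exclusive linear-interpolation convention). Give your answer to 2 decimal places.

40.18

n = 7.
r = (60/100)·(7 + 1) = 4.8.
Rank 4 is 35.7 and rank 5 is 41.3.
Interpolate: 35.7 + 0.8·(41.3 − 35.7) = 35.7 + 0.8·5.6 = 40.18.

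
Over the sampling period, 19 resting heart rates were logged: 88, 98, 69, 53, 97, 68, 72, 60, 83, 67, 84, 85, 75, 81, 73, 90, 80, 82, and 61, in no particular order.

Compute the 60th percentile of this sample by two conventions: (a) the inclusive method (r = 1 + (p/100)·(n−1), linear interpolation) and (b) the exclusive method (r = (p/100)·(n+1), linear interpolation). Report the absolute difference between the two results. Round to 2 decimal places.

Sorted: 53, 60, 61, 67, 68, 69, 72, 73, 75, 80, 81, 82, 83, 84, 85, 88, 90, 97, 98.
n = 19.
(a) r = 11.8; between ranks 11 (81) and 12 (82): 81.8.
(b) r = 12 → value at rank 12 = 82.
|81.8 − 82| = 0.2.

0.20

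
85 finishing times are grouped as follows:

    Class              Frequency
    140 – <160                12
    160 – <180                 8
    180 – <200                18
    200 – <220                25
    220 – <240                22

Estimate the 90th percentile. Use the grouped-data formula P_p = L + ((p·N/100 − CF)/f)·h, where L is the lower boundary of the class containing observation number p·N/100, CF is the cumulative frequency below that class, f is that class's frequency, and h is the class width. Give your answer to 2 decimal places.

N = 85; target position k = 90/100 · 85 = 76.5.
Cumulative frequencies: 12, 20, 38, 63, 85.
Observation 76.5 falls in the class 220 – <240.
L = 220, CF = 63, f = 22, h = 20.
P90 = 220 + ((76.5 − 63)/22)·20 = 220 + 12.2727 = 232.273.

232.27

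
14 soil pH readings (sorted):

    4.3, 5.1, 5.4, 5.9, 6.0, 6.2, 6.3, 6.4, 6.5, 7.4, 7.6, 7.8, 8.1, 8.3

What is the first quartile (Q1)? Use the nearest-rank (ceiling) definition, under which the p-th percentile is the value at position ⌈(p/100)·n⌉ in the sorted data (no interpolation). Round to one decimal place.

n = 14.
Position = ⌈25/100 · 14⌉ = ⌈3.5⌉ = 4.
The value at rank 4 is 5.9.

5.9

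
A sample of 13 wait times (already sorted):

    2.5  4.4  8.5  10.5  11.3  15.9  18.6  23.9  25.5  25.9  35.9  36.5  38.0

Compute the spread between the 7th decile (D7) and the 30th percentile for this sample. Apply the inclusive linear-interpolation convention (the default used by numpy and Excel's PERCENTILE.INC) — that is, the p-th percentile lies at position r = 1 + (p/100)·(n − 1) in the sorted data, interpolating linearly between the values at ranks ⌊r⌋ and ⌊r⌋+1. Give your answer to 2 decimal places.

n = 13.
P30: r = 4.6; ranks 4–5 are 10.5, 11.3; interpolating gives 10.98.
P70: r = 9.4; ranks 9–10 are 25.5, 25.9; interpolating gives 25.66.
Difference: 25.66 − 10.98 = 14.68.

14.68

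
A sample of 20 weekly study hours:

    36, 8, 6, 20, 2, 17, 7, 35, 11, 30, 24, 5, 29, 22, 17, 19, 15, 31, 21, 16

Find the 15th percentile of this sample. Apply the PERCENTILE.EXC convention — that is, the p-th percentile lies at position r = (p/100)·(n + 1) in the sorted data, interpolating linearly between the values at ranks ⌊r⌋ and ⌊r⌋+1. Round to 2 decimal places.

Sorted: 2, 5, 6, 7, 8, 11, 15, 16, 17, 17, 19, 20, 21, 22, 24, 29, 30, 31, 35, 36.
n = 20.
r = (15/100)·(20 + 1) = 3.15.
Rank 3 is 6 and rank 4 is 7.
Interpolate: 6 + 0.15·(7 − 6) = 6 + 0.15·1 = 6.15.

6.15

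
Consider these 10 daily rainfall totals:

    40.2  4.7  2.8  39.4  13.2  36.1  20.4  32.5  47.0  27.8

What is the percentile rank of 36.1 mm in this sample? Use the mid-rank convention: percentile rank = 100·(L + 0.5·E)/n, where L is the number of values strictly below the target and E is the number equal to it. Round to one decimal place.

Sorted: 2.8, 4.7, 13.2, 20.4, 27.8, 32.5, 36.1, 39.4, 40.2, 47.0.
Count below 36.1: L = 6; count equal: E = 1; n = 10.
Percentile rank = 100·(6 + 0.5·1)/10 = 100·6.5/10 = 65.

65.0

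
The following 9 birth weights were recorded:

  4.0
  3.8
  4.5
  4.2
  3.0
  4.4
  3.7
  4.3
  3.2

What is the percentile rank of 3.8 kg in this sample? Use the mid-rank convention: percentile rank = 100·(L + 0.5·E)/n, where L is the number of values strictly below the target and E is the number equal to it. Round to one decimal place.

38.9

Sorted: 3.0, 3.2, 3.7, 3.8, 4.0, 4.2, 4.3, 4.4, 4.5.
Count below 3.8: L = 3; count equal: E = 1; n = 9.
Percentile rank = 100·(3 + 0.5·1)/9 = 100·3.5/9 = 38.89.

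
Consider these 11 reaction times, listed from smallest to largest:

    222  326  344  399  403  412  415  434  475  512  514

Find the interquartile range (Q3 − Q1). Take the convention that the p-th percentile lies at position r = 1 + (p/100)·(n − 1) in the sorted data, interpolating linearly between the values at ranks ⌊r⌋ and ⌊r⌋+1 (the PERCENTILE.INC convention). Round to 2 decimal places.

n = 11.
P25: r = 3.5; ranks 3–4 are 344, 399; interpolating gives 371.5.
P75: r = 8.5; ranks 8–9 are 434, 475; interpolating gives 454.5.
Difference: 454.5 − 371.5 = 83.

83.00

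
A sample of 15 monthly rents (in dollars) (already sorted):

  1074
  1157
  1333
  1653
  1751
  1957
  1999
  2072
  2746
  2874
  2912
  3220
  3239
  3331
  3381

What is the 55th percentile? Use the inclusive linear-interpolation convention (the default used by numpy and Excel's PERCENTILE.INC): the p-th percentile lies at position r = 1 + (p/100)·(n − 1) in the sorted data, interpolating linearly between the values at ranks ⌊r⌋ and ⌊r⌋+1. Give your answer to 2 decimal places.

n = 15.
r = 1 + (55/100)·(15 − 1) = 1 + 7.7 = 8.7.
Rank 8 is 2072 and rank 9 is 2746.
Interpolate: 2072 + 0.7·(2746 − 2072) = 2072 + 0.7·674 = 2543.8.

2543.80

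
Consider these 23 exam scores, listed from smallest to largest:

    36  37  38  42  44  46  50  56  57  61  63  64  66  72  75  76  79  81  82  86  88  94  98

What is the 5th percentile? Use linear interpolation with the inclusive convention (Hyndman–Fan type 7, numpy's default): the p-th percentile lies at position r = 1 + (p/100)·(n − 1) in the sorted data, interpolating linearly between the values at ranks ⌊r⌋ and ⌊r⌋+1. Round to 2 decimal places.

n = 23.
r = 1 + (5/100)·(23 − 1) = 1 + 1.1 = 2.1.
Rank 2 is 37 and rank 3 is 38.
Interpolate: 37 + 0.1·(38 − 37) = 37 + 0.1·1 = 37.1.

37.10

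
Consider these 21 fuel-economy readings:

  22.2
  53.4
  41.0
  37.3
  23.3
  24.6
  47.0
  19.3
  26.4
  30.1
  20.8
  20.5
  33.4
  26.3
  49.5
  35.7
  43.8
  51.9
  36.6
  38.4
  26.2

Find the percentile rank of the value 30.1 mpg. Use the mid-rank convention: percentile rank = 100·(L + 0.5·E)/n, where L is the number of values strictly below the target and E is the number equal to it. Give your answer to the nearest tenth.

45.2

Sorted: 19.3, 20.5, 20.8, 22.2, 23.3, 24.6, 26.2, 26.3, 26.4, 30.1, 33.4, 35.7, 36.6, 37.3, 38.4, 41.0, 43.8, 47.0, 49.5, 51.9, 53.4.
Count below 30.1: L = 9; count equal: E = 1; n = 21.
Percentile rank = 100·(9 + 0.5·1)/21 = 100·9.5/21 = 45.24.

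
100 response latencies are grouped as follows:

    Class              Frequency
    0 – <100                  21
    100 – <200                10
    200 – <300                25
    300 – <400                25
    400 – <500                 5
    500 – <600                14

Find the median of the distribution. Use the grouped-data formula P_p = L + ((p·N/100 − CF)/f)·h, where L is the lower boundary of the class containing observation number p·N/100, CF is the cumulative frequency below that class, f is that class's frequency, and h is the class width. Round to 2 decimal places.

N = 100; target position k = 50/100 · 100 = 50.
Cumulative frequencies: 21, 31, 56, 81, 86, 100.
Observation 50 falls in the class 200 – <300.
L = 200, CF = 31, f = 25, h = 100.
P50 = 200 + ((50 − 31)/25)·100 = 200 + 76 = 276.

276.00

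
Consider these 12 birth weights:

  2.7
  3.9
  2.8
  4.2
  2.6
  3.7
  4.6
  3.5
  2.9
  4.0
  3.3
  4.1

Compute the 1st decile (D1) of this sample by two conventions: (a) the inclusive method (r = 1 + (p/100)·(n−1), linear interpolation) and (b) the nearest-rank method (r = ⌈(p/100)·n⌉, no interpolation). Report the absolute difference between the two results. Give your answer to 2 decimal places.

Sorted: 2.6, 2.7, 2.8, 2.9, 3.3, 3.5, 3.7, 3.9, 4.0, 4.1, 4.2, 4.6.
n = 12.
(a) r = 2.1; between ranks 2 (2.7) and 3 (2.8): 2.71.
(b) the nearest-rank method: rank 2 → 2.7.
|2.71 − 2.7| = 0.01.

0.01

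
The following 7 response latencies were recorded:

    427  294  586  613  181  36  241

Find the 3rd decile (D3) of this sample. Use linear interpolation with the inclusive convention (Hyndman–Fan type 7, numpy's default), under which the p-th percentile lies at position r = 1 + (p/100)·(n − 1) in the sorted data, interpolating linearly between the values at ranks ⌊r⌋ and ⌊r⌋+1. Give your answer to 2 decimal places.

Sorted: 36, 181, 241, 294, 427, 586, 613.
n = 7.
r = 1 + (30/100)·(7 − 1) = 1 + 1.8 = 2.8.
Rank 2 is 181 and rank 3 is 241.
Interpolate: 181 + 0.8·(241 − 181) = 181 + 0.8·60 = 229.

229.00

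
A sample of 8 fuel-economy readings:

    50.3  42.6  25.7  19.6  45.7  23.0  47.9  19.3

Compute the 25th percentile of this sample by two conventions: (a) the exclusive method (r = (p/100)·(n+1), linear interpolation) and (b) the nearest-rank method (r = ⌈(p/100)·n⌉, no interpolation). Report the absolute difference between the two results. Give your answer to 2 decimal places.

Sorted: 19.3, 19.6, 23.0, 25.7, 42.6, 45.7, 47.9, 50.3.
n = 8.
(a) r = 2.25; between ranks 2 (19.6) and 3 (23.0): 20.45.
(b) the nearest-rank method: rank 2 → 19.6.
|20.45 − 19.6| = 0.85.

0.85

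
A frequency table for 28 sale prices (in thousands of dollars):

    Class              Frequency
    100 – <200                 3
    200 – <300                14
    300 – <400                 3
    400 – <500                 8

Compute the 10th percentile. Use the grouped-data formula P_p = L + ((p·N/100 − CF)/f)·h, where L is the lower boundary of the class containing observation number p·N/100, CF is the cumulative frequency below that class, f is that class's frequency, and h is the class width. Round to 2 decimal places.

N = 28; target position k = 10/100 · 28 = 2.8.
Cumulative frequencies: 3, 17, 20, 28.
Observation 2.8 falls in the class 100 – <200.
L = 100, CF = 0, f = 3, h = 100.
P10 = 100 + ((2.8 − 0)/3)·100 = 100 + 93.3333 = 193.333.

193.33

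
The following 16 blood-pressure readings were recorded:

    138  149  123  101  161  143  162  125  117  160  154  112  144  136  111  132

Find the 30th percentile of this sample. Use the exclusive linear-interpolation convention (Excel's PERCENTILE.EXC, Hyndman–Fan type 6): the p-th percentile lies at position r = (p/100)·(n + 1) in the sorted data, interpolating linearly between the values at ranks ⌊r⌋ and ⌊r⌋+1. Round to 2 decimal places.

Sorted: 101, 111, 112, 117, 123, 125, 132, 136, 138, 143, 144, 149, 154, 160, 161, 162.
n = 16.
r = (30/100)·(16 + 1) = 5.1.
Rank 5 is 123 and rank 6 is 125.
Interpolate: 123 + 0.1·(125 − 123) = 123 + 0.1·2 = 123.2.

123.20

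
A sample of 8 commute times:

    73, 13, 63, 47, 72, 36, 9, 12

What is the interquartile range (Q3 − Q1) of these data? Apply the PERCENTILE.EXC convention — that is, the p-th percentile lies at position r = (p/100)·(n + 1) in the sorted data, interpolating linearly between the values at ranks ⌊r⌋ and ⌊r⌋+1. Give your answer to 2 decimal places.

57.50

Sorted: 9, 12, 13, 36, 47, 63, 72, 73.
n = 8.
P25: r = 2.25; ranks 2–3 are 12, 13; interpolating gives 12.25.
P75: r = 6.75; ranks 6–7 are 63, 72; interpolating gives 69.75.
Difference: 69.75 − 12.25 = 57.5.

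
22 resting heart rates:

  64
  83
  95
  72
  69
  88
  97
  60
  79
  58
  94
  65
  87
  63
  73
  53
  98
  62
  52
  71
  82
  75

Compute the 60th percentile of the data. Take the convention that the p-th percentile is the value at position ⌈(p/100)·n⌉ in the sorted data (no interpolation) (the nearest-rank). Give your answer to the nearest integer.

79

Sorted: 52, 53, 58, 60, 62, 63, 64, 65, 69, 71, 72, 73, 75, 79, 82, 83, 87, 88, 94, 95, 97, 98.
n = 22.
Position = ⌈60/100 · 22⌉ = ⌈13.2⌉ = 14.
The value at rank 14 is 79.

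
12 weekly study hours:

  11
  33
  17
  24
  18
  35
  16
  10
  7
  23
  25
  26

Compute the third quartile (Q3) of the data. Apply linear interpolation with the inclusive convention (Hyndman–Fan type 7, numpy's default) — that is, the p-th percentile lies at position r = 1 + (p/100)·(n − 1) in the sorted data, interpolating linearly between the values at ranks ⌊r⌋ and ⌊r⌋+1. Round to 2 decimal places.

25.25

Sorted: 7, 10, 11, 16, 17, 18, 23, 24, 25, 26, 33, 35.
n = 12.
r = 1 + (75/100)·(12 − 1) = 1 + 8.25 = 9.25.
Rank 9 is 25 and rank 10 is 26.
Interpolate: 25 + 0.25·(26 − 25) = 25 + 0.25·1 = 25.25.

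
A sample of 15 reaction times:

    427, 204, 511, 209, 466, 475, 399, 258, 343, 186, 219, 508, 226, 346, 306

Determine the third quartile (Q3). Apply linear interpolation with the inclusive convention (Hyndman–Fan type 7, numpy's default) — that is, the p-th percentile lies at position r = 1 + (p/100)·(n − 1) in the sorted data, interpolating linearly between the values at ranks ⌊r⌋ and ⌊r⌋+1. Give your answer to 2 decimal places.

446.50

Sorted: 186, 204, 209, 219, 226, 258, 306, 343, 346, 399, 427, 466, 475, 508, 511.
n = 15.
r = 1 + (75/100)·(15 − 1) = 1 + 10.5 = 11.5.
Rank 11 is 427 and rank 12 is 466.
Interpolate: 427 + 0.5·(466 − 427) = 427 + 0.5·39 = 446.5.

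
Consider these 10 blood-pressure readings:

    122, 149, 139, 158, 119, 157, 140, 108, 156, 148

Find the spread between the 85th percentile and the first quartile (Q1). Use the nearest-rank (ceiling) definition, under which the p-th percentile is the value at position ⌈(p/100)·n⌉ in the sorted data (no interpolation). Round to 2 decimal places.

35.00

Sorted: 108, 119, 122, 139, 140, 148, 149, 156, 157, 158.
n = 10.
P25: rank ⌈25/100·10⌉ = 3 → 122.
P85: rank ⌈85/100·10⌉ = 9 → 157.
Difference: 157 − 122 = 35.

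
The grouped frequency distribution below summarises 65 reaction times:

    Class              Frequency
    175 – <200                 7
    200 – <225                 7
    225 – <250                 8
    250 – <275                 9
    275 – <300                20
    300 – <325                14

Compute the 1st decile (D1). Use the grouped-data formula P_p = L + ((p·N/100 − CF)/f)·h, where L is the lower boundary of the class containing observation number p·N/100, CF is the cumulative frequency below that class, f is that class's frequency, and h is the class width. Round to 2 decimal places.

198.21

N = 65; target position k = 10/100 · 65 = 6.5.
Cumulative frequencies: 7, 14, 22, 31, 51, 65.
Observation 6.5 falls in the class 175 – <200.
L = 175, CF = 0, f = 7, h = 25.
P10 = 175 + ((6.5 − 0)/7)·25 = 175 + 23.2143 = 198.214.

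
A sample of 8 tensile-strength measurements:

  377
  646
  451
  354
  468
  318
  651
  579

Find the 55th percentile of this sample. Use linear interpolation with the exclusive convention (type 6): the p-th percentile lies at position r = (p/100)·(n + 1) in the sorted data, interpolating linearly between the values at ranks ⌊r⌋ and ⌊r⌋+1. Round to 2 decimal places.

467.15

Sorted: 318, 354, 377, 451, 468, 579, 646, 651.
n = 8.
r = (55/100)·(8 + 1) = 4.95.
Rank 4 is 451 and rank 5 is 468.
Interpolate: 451 + 0.95·(468 − 451) = 451 + 0.95·17 = 467.15.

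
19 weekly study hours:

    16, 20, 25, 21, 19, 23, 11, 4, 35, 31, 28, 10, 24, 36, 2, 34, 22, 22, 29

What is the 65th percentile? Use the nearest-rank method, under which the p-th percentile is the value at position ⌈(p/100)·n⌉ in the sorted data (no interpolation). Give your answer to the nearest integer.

Sorted: 2, 4, 10, 11, 16, 19, 20, 21, 22, 22, 23, 24, 25, 28, 29, 31, 34, 35, 36.
n = 19.
Position = ⌈65/100 · 19⌉ = ⌈12.35⌉ = 13.
The value at rank 13 is 25.

25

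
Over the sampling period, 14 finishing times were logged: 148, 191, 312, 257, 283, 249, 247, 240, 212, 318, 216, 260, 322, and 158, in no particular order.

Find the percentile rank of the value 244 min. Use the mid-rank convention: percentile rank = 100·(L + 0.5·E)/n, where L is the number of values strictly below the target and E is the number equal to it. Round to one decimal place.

Sorted: 148, 158, 191, 212, 216, 240, 247, 249, 257, 260, 283, 312, 318, 322.
Count below 244: L = 6; count equal: E = 0; n = 14.
Percentile rank = 100·(6 + 0.5·0)/14 = 100·6/14 = 42.86.

42.9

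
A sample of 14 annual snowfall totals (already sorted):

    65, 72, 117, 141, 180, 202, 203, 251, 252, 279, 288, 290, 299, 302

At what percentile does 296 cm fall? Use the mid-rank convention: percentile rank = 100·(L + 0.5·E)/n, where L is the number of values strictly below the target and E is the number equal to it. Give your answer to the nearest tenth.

85.7

Count below 296: L = 12; count equal: E = 0; n = 14.
Percentile rank = 100·(12 + 0.5·0)/14 = 100·12/14 = 85.71.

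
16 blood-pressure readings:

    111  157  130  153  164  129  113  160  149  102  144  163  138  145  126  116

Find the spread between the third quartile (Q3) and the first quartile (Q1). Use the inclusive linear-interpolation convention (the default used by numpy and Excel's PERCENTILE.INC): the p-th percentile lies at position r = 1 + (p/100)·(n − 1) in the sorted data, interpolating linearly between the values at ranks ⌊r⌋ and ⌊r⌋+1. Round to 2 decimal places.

Sorted: 102, 111, 113, 116, 126, 129, 130, 138, 144, 145, 149, 153, 157, 160, 163, 164.
n = 16.
P25: r = 4.75; ranks 4–5 are 116, 126; interpolating gives 123.5.
P75: r = 12.25; ranks 12–13 are 153, 157; interpolating gives 154.
Difference: 154 − 123.5 = 30.5.

30.50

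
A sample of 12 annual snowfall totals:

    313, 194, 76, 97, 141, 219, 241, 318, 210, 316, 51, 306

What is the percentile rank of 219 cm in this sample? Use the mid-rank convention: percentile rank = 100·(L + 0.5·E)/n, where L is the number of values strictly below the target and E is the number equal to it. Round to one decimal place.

Sorted: 51, 76, 97, 141, 194, 210, 219, 241, 306, 313, 316, 318.
Count below 219: L = 6; count equal: E = 1; n = 12.
Percentile rank = 100·(6 + 0.5·1)/12 = 100·6.5/12 = 54.17.

54.2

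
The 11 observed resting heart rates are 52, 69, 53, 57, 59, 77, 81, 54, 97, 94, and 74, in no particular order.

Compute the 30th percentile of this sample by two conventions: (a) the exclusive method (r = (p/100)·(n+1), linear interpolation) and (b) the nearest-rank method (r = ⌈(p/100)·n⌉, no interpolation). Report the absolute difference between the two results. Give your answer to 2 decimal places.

Sorted: 52, 53, 54, 57, 59, 69, 74, 77, 81, 94, 97.
n = 11.
(a) r = 3.6; between ranks 3 (54) and 4 (57): 55.8.
(b) the nearest-rank method: rank 4 → 57.
|55.8 − 57| = 1.2.

1.20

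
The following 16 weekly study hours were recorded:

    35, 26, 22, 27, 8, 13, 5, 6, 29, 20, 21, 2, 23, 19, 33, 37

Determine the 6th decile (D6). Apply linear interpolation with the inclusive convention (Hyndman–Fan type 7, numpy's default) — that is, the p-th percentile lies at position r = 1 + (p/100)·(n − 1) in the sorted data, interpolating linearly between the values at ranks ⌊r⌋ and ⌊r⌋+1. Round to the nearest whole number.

Sorted: 2, 5, 6, 8, 13, 19, 20, 21, 22, 23, 26, 27, 29, 33, 35, 37.
n = 16.
r = 1 + (60/100)·(16 − 1) = 1 + 9 = 10.
r is an integer, so P60 is the value at rank 10: 23.

23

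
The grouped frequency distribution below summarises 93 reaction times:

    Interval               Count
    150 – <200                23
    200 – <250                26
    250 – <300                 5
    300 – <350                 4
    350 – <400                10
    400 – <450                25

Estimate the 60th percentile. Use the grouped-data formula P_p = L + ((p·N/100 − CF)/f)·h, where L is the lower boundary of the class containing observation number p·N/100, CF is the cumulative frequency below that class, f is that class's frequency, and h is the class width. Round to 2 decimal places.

322.50

N = 93; target position k = 60/100 · 93 = 55.8.
Cumulative frequencies: 23, 49, 54, 58, 68, 93.
Observation 55.8 falls in the class 300 – <350.
L = 300, CF = 54, f = 4, h = 50.
P60 = 300 + ((55.8 − 54)/4)·50 = 300 + 22.5 = 322.5.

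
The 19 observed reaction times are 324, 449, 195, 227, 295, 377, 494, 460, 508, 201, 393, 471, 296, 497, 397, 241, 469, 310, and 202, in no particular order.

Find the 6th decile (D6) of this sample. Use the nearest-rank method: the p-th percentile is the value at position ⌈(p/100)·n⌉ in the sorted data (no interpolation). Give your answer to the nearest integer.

Sorted: 195, 201, 202, 227, 241, 295, 296, 310, 324, 377, 393, 397, 449, 460, 469, 471, 494, 497, 508.
n = 19.
Position = ⌈60/100 · 19⌉ = ⌈11.4⌉ = 12.
The value at rank 12 is 397.

397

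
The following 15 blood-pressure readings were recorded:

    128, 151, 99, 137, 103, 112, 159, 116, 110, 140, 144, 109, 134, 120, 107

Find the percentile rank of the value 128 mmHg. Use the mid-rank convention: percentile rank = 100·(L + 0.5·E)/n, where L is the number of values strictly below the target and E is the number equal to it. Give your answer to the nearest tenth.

Sorted: 99, 103, 107, 109, 110, 112, 116, 120, 128, 134, 137, 140, 144, 151, 159.
Count below 128: L = 8; count equal: E = 1; n = 15.
Percentile rank = 100·(8 + 0.5·1)/15 = 100·8.5/15 = 56.67.

56.7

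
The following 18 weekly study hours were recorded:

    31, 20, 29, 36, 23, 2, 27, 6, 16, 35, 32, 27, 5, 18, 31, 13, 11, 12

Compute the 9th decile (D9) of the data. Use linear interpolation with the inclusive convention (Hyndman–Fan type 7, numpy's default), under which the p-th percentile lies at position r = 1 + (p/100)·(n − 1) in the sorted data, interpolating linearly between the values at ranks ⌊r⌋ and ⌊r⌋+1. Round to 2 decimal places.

32.90

Sorted: 2, 5, 6, 11, 12, 13, 16, 18, 20, 23, 27, 27, 29, 31, 31, 32, 35, 36.
n = 18.
r = 1 + (90/100)·(18 − 1) = 1 + 15.3 = 16.3.
Rank 16 is 32 and rank 17 is 35.
Interpolate: 32 + 0.3·(35 − 32) = 32 + 0.3·3 = 32.9.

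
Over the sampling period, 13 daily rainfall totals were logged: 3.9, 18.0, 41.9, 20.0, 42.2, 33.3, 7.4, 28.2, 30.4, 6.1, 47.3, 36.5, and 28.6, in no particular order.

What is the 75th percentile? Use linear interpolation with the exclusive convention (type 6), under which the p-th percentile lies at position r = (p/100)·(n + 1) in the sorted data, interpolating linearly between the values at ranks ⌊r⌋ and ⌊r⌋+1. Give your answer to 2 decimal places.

Sorted: 3.9, 6.1, 7.4, 18.0, 20.0, 28.2, 28.6, 30.4, 33.3, 36.5, 41.9, 42.2, 47.3.
n = 13.
r = (75/100)·(13 + 1) = 10.5.
Rank 10 is 36.5 and rank 11 is 41.9.
Interpolate: 36.5 + 0.5·(41.9 − 36.5) = 36.5 + 0.5·5.4 = 39.2.

39.20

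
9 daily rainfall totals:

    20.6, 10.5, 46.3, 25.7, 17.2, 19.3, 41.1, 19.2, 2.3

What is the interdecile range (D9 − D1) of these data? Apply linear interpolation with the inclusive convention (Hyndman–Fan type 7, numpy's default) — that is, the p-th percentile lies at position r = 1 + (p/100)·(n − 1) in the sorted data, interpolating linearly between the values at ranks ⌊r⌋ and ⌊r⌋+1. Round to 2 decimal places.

33.28

Sorted: 2.3, 10.5, 17.2, 19.2, 19.3, 20.6, 25.7, 41.1, 46.3.
n = 9.
P10: r = 1.8; ranks 1–2 are 2.3, 10.5; interpolating gives 8.86.
P90: r = 8.2; ranks 8–9 are 41.1, 46.3; interpolating gives 42.14.
Difference: 42.14 − 8.86 = 33.28.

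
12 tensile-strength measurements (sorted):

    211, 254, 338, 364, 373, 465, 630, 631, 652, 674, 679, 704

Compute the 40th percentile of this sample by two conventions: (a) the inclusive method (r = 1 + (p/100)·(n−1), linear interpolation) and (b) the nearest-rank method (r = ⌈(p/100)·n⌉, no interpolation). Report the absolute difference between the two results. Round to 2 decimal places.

36.80

n = 12.
(a) r = 5.4; between ranks 5 (373) and 6 (465): 409.8.
(b) the nearest-rank method: rank 5 → 373.
|409.8 − 373| = 36.8.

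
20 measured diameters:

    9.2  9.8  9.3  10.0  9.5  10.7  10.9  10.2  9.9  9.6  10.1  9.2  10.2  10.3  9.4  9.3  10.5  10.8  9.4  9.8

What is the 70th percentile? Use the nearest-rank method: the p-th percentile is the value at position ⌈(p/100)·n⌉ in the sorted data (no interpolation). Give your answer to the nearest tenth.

10.2

Sorted: 9.2, 9.2, 9.3, 9.3, 9.4, 9.4, 9.5, 9.6, 9.8, 9.8, 9.9, 10.0, 10.1, 10.2, 10.2, 10.3, 10.5, 10.7, 10.8, 10.9.
n = 20.
Position = ⌈70/100 · 20⌉ = ⌈14⌉ = 14.
The value at rank 14 is 10.2.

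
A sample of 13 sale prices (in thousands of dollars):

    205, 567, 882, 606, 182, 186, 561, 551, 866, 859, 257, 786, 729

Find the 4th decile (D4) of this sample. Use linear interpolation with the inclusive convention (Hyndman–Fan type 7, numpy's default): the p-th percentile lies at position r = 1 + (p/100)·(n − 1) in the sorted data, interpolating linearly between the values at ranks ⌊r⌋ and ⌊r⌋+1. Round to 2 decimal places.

Sorted: 182, 186, 205, 257, 551, 561, 567, 606, 729, 786, 859, 866, 882.
n = 13.
r = 1 + (40/100)·(13 − 1) = 1 + 4.8 = 5.8.
Rank 5 is 551 and rank 6 is 561.
Interpolate: 551 + 0.8·(561 − 551) = 551 + 0.8·10 = 559.

559.00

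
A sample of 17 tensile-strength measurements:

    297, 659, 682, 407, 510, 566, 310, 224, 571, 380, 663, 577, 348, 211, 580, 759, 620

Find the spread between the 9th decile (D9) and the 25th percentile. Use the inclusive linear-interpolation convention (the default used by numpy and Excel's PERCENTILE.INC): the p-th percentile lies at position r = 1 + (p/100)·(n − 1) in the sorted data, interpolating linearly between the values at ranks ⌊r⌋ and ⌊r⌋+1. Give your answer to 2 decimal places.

322.60

Sorted: 211, 224, 297, 310, 348, 380, 407, 510, 566, 571, 577, 580, 620, 659, 663, 682, 759.
n = 17.
P25: r = 5 (integer) → 348.
P90: r = 15.4; ranks 15–16 are 663, 682; interpolating gives 670.6.
Difference: 670.6 − 348 = 322.6.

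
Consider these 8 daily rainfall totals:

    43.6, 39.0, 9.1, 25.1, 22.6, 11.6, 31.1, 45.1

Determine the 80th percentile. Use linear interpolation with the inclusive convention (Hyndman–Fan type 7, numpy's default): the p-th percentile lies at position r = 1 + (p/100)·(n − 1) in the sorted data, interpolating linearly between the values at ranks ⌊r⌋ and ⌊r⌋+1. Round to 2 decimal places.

Sorted: 9.1, 11.6, 22.6, 25.1, 31.1, 39.0, 43.6, 45.1.
n = 8.
r = 1 + (80/100)·(8 − 1) = 1 + 5.6 = 6.6.
Rank 6 is 39.0 and rank 7 is 43.6.
Interpolate: 39.0 + 0.6·(43.6 − 39.0) = 39.0 + 0.6·4.6 = 41.76.

41.76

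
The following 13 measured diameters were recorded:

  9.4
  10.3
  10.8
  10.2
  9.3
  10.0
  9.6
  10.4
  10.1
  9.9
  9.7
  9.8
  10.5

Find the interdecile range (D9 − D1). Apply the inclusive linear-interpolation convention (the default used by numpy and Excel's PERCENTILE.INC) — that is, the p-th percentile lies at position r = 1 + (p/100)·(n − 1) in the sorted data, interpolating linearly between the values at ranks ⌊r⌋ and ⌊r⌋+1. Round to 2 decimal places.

Sorted: 9.3, 9.4, 9.6, 9.7, 9.8, 9.9, 10.0, 10.1, 10.2, 10.3, 10.4, 10.5, 10.8.
n = 13.
P10: r = 2.2; ranks 2–3 are 9.4, 9.6; interpolating gives 9.44.
P90: r = 11.8; ranks 11–12 are 10.4, 10.5; interpolating gives 10.48.
Difference: 10.48 − 9.44 = 1.04.

1.04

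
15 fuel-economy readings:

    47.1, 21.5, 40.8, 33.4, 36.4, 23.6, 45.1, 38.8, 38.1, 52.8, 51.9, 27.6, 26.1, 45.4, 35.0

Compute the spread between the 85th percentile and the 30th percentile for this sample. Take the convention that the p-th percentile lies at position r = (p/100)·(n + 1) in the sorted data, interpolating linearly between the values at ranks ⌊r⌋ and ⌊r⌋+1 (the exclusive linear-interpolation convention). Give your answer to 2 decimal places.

17.74

Sorted: 21.5, 23.6, 26.1, 27.6, 33.4, 35.0, 36.4, 38.1, 38.8, 40.8, 45.1, 45.4, 47.1, 51.9, 52.8.
n = 15.
P30: r = 4.8; ranks 4–5 are 27.6, 33.4; interpolating gives 32.24.
P85: r = 13.6; ranks 13–14 are 47.1, 51.9; interpolating gives 49.98.
Difference: 49.98 − 32.24 = 17.74.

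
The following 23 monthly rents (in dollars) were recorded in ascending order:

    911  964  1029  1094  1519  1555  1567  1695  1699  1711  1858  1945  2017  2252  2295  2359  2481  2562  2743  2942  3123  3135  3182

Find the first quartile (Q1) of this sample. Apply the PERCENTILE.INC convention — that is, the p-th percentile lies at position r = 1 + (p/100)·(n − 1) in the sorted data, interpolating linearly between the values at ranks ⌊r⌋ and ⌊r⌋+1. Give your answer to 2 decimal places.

n = 23.
r = 1 + (25/100)·(23 − 1) = 1 + 5.5 = 6.5.
Rank 6 is 1555 and rank 7 is 1567.
Interpolate: 1555 + 0.5·(1567 − 1555) = 1555 + 0.5·12 = 1561.

1561.00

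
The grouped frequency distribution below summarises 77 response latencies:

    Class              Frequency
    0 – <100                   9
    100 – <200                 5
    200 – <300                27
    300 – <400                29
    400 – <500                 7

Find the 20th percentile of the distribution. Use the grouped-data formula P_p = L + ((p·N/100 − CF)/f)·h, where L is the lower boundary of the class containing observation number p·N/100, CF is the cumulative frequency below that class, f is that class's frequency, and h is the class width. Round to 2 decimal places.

205.19

N = 77; target position k = 20/100 · 77 = 15.4.
Cumulative frequencies: 9, 14, 41, 70, 77.
Observation 15.4 falls in the class 200 – <300.
L = 200, CF = 14, f = 27, h = 100.
P20 = 200 + ((15.4 − 14)/27)·100 = 200 + 5.18519 = 205.185.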